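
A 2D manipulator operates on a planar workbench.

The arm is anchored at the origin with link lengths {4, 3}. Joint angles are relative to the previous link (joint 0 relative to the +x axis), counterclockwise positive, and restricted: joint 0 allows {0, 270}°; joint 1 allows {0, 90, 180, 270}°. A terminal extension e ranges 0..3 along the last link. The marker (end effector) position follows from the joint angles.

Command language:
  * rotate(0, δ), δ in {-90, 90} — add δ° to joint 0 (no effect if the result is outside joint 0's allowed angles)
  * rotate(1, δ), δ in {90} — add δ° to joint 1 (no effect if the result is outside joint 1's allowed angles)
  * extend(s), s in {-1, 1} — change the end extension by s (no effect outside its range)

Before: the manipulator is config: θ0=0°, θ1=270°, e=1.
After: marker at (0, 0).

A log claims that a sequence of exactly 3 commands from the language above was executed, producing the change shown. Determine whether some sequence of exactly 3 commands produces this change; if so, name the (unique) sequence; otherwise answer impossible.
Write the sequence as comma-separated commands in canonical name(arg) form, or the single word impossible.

t0: config: θ0=0°, θ1=270°, e=1
1. rotate(1, 90) → config: θ0=0°, θ1=0°, e=1
2. rotate(1, 90) → config: θ0=0°, θ1=90°, e=1
3. rotate(1, 90) → config: θ0=0°, θ1=180°, e=1
all 125 alternatives checked — unique.

rotate(1, 90), rotate(1, 90), rotate(1, 90)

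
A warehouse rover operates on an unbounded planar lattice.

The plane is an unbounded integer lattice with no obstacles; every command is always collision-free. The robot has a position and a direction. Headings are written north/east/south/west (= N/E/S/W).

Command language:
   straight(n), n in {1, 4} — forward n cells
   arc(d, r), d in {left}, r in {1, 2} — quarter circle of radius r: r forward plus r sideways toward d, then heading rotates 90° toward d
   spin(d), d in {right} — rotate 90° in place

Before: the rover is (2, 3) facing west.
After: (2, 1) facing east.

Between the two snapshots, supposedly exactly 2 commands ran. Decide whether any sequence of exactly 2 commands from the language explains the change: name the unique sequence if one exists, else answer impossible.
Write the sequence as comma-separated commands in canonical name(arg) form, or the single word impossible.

arc(left, 1), arc(left, 1)

key: cell and facing (now E) both changed — the 2 commands mix motion and turning
from: (2, 3) facing west
[1] after arc(left, 1): (1, 2) facing south
[2] after arc(left, 1): (2, 1) facing east
uniquely the one of 25 2-step routes that fits.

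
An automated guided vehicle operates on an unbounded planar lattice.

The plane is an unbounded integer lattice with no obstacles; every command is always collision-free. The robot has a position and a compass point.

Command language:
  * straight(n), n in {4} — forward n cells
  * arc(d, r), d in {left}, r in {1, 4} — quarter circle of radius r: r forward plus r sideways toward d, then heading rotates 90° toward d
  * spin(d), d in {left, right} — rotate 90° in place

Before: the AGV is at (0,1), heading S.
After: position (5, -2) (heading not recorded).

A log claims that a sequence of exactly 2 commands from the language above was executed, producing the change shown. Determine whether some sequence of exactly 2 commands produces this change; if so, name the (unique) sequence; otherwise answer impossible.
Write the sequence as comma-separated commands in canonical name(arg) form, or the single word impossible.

key: running arc(left, 1) before arc(left, 4) would end elsewhere — order is forced
from: at (0,1), heading S
1. arc(left, 4) → at (4,-3), heading E
2. arc(left, 1) → at (5,-2), heading N
uniquely the one of 25 2-step routes that fits.

arc(left, 4), arc(left, 1)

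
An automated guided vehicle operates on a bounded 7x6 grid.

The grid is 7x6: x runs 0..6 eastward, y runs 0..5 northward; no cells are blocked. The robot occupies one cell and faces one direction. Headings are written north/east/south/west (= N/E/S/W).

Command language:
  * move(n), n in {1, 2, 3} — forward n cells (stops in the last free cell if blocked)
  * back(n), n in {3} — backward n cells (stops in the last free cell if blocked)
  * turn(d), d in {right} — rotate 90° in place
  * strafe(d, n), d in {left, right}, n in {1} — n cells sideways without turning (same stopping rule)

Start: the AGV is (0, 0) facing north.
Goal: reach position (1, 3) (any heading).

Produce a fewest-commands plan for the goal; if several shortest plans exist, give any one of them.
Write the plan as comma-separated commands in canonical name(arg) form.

move(3), strafe(right, 1)

begin: (0, 0) facing north
[1] after move(3): (0, 3) facing north
[2] after strafe(right, 1): (1, 3) facing north
minimal: 2 command(s), checked below 2.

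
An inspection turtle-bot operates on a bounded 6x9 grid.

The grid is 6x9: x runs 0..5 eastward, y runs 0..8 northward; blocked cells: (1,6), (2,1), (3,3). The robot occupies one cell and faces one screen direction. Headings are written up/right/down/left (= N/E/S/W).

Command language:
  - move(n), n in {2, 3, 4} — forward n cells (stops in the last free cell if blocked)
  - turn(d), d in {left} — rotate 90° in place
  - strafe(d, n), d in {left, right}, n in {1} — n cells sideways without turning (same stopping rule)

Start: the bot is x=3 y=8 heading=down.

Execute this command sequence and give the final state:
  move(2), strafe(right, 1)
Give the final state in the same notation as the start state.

x=2 y=6 heading=down

t0: x=3 y=8 heading=down
t=1 move(2) ⇒ x=3 y=6 heading=down
t=2 strafe(right, 1) ⇒ x=2 y=6 heading=down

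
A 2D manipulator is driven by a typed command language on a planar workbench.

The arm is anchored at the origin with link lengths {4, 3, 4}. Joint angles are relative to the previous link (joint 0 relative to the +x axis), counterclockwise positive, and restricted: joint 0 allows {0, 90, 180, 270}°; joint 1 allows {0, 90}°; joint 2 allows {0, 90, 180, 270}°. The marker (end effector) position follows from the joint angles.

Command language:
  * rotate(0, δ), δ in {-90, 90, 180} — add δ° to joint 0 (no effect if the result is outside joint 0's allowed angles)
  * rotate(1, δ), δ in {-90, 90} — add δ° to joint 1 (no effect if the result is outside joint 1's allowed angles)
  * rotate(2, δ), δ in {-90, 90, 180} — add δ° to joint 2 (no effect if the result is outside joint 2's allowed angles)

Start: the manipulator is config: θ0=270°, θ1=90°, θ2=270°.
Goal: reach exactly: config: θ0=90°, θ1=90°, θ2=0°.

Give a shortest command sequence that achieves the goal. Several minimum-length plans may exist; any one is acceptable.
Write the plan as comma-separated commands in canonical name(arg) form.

t0: config: θ0=270°, θ1=90°, θ2=270°
t=1 rotate(0, 180) ⇒ config: θ0=90°, θ1=90°, θ2=270°
t=2 rotate(2, 90) ⇒ config: θ0=90°, θ1=90°, θ2=0°
nothing shorter than 2 reaches the goal.

rotate(0, 180), rotate(2, 90)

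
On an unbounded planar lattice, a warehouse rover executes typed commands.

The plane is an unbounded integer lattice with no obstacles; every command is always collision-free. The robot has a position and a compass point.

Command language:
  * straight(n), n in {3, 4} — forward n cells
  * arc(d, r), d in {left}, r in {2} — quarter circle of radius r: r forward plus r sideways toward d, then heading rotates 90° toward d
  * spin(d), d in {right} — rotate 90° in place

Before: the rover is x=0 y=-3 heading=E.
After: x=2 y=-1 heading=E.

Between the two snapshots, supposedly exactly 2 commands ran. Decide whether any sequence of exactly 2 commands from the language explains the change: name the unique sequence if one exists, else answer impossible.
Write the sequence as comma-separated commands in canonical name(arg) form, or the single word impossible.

arc(left, 2), spin(right)

key: still facing E at the end — net rotation zero over 2 steps
begin: x=0 y=-3 heading=E
step 1 (arc(left, 2)): x=2 y=-1 heading=N
step 2 (spin(right)): x=2 y=-1 heading=E
no rival 2-sequence matches.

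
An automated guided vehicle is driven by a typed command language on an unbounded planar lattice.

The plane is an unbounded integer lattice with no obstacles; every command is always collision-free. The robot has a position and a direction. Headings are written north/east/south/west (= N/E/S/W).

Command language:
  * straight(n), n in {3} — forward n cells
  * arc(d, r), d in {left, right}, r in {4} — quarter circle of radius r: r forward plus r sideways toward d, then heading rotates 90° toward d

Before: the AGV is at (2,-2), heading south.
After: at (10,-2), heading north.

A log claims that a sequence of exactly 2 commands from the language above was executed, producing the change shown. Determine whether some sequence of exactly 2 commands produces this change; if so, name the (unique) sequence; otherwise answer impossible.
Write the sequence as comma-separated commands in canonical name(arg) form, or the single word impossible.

arc(left, 4), arc(left, 4)

key: cell and facing (now N) both changed — the 2 commands mix motion and turning
from: at (2,-2), heading south
1. arc(left, 4) → at (6,-6), heading east
2. arc(left, 4) → at (10,-2), heading north
no other 2-command option fits: unique.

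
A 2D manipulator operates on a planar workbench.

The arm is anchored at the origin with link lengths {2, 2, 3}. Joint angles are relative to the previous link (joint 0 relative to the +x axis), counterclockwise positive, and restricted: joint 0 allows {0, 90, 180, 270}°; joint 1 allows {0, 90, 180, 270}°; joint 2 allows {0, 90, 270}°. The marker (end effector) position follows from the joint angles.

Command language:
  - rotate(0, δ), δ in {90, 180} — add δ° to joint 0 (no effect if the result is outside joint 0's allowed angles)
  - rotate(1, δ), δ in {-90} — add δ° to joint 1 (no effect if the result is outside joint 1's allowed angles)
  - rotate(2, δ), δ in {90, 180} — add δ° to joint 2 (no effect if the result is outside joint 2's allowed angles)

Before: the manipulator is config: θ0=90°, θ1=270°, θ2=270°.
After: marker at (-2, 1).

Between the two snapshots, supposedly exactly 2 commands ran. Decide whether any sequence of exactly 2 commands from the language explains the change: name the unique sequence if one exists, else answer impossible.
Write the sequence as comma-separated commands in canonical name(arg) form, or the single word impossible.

rotate(0, 90), rotate(0, 90)

begin: config: θ0=90°, θ1=270°, θ2=270°
step 1 (rotate(0, 90)): config: θ0=180°, θ1=270°, θ2=270°
step 2 (rotate(0, 90)): config: θ0=270°, θ1=270°, θ2=270°
all 25 alternatives checked — unique.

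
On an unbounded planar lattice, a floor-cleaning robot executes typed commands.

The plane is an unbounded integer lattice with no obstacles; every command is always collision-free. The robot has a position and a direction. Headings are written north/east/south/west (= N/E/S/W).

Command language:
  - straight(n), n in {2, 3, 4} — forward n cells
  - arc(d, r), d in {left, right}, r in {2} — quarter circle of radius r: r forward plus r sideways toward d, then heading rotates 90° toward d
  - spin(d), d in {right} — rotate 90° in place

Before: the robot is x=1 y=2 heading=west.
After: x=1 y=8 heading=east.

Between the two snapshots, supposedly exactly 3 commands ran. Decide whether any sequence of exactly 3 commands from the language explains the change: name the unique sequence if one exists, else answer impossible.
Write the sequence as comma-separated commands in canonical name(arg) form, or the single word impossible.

arc(right, 2), straight(2), arc(right, 2)

key: cell and facing (now E) both changed — the 3 commands mix motion and turning
t0: x=1 y=2 heading=west
step 1 (arc(right, 2)): x=-1 y=4 heading=north
step 2 (straight(2)): x=-1 y=6 heading=north
step 3 (arc(right, 2)): x=1 y=8 heading=east
no other 3-command option fits: unique.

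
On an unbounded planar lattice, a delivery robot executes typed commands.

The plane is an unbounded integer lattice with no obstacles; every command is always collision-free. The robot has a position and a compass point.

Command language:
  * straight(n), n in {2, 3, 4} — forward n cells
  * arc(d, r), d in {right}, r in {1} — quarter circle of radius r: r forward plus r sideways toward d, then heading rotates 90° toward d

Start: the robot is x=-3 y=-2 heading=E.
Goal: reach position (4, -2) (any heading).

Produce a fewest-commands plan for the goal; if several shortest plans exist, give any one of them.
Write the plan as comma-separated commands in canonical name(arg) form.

straight(3), straight(4)

initial: x=-3 y=-2 heading=E
t=1 straight(3) ⇒ x=0 y=-2 heading=E
t=2 straight(4) ⇒ x=4 y=-2 heading=E
no 1-step plan works, so 2 is optimal.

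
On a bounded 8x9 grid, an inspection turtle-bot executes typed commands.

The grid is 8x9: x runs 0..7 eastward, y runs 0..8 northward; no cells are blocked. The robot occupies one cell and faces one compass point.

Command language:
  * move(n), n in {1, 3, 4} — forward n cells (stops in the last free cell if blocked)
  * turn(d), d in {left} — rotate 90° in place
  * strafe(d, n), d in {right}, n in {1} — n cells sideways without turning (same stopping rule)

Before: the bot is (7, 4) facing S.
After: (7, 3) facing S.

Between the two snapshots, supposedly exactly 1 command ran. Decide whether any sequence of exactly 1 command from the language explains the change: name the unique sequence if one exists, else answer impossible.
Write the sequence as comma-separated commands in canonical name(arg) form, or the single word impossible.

move(1)

key: still facing S — the one step turns nothing
initial: (7, 4) facing S
[1] after move(1): (7, 3) facing S
uniquely the one of 5 1-step routes that fits.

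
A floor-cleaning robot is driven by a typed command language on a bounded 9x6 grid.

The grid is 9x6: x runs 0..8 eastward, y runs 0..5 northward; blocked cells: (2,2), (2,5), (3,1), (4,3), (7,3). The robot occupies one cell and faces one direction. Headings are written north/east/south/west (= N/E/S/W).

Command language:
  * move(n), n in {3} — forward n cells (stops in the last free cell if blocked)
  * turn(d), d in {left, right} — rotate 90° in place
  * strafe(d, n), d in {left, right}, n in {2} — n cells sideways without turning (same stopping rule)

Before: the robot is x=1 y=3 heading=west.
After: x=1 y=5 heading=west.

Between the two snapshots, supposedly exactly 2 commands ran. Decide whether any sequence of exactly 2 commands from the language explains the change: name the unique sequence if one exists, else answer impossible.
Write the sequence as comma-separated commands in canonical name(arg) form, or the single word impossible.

key: the second strafe(right, 2) runs into the grid edge before its full distance
start: x=1 y=3 heading=west
step 1 (strafe(right, 2)): x=1 y=5 heading=west
step 2 (strafe(right, 2)): x=1 y=5 heading=west
no rival 2-sequence matches.

strafe(right, 2), strafe(right, 2)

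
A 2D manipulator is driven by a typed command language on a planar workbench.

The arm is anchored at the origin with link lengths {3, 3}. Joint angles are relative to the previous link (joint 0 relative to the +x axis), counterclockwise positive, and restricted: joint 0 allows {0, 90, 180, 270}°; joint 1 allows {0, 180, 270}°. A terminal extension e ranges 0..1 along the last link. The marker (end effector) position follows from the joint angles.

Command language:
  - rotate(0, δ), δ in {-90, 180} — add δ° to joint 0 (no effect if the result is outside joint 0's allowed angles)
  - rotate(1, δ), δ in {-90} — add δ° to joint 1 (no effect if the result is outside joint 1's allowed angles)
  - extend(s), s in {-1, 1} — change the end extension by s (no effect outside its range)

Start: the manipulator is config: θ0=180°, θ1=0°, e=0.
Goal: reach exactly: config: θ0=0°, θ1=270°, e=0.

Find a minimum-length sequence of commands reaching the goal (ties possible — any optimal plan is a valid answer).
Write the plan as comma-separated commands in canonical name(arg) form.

from: config: θ0=180°, θ1=0°, e=0
[1] after rotate(1, -90): config: θ0=180°, θ1=270°, e=0
[2] after rotate(0, 180): config: θ0=0°, θ1=270°, e=0
shorter routes all fall short; 2 is best.

rotate(1, -90), rotate(0, 180)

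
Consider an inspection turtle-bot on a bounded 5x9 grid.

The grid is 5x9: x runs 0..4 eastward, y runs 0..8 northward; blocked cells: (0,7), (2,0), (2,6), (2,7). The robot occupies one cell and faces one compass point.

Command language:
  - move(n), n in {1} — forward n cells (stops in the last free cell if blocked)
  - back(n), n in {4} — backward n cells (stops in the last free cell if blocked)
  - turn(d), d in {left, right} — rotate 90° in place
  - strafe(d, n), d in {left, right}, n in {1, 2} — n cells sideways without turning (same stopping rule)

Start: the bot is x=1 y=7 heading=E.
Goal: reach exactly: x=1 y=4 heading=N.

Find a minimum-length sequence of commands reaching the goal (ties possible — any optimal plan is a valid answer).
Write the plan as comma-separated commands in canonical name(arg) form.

strafe(right, 1), strafe(right, 2), turn(left)

initial: x=1 y=7 heading=E
[1] after strafe(right, 1): x=1 y=6 heading=E
[2] after strafe(right, 2): x=1 y=4 heading=E
[3] after turn(left): x=1 y=4 heading=N
shorter routes all fall short; 3 is best.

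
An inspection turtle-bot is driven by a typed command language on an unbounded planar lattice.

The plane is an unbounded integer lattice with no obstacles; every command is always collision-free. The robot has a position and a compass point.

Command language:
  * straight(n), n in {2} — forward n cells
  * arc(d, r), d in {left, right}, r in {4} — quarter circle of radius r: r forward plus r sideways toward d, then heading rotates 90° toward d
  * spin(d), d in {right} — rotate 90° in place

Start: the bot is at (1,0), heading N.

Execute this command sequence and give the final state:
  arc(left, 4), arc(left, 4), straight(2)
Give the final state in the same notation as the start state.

at (-7,-2), heading S

t0: at (1,0), heading N
1. arc(left, 4) → at (-3,4), heading W
2. arc(left, 4) → at (-7,0), heading S
3. straight(2) → at (-7,-2), heading S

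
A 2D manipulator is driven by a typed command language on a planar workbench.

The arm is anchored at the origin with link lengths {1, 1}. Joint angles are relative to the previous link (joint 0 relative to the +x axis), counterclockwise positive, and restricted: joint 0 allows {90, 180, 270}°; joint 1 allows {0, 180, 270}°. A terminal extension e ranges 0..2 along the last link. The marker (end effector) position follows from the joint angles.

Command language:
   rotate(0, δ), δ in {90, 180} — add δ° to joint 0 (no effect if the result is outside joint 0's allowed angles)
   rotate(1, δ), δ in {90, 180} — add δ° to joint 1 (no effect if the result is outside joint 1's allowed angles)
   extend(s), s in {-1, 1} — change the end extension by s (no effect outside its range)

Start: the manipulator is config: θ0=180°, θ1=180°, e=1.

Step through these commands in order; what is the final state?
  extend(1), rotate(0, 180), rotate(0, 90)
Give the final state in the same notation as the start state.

start: config: θ0=180°, θ1=180°, e=1
step 1 (extend(1)): config: θ0=180°, θ1=180°, e=2
step 2 (rotate(0, 180)): config: θ0=180°, θ1=180°, e=2
step 3 (rotate(0, 90)): config: θ0=270°, θ1=180°, e=2

config: θ0=270°, θ1=180°, e=2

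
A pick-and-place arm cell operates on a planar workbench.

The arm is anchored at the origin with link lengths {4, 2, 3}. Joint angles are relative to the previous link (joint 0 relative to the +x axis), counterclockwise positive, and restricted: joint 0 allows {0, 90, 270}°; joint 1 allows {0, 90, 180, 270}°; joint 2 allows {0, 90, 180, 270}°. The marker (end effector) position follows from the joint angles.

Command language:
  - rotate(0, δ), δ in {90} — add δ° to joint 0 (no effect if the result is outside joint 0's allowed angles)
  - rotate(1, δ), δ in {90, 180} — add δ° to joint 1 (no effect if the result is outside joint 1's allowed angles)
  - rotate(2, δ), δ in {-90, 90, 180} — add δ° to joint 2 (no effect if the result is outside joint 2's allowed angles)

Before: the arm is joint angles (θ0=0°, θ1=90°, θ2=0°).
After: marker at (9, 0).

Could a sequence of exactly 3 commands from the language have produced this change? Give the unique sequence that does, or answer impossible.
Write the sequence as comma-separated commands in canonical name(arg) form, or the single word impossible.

rotate(1, 90), rotate(1, 90), rotate(1, 90)

from: joint angles (θ0=0°, θ1=90°, θ2=0°)
t=1 rotate(1, 90) ⇒ joint angles (θ0=0°, θ1=180°, θ2=0°)
t=2 rotate(1, 90) ⇒ joint angles (θ0=0°, θ1=270°, θ2=0°)
t=3 rotate(1, 90) ⇒ joint angles (θ0=0°, θ1=0°, θ2=0°)
uniquely the one of 216 3-step routes that fits.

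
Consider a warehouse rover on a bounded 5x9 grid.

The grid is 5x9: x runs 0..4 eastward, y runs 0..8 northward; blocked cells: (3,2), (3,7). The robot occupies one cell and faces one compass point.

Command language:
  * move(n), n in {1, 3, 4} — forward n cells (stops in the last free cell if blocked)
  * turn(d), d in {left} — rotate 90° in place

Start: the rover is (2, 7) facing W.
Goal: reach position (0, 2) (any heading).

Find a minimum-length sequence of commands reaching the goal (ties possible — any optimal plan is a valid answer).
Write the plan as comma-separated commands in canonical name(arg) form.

move(4), turn(left), move(4), move(1)

initial: (2, 7) facing W
t=1 move(4) ⇒ (0, 7) facing W
t=2 turn(left) ⇒ (0, 7) facing S
t=3 move(4) ⇒ (0, 3) facing S
t=4 move(1) ⇒ (0, 2) facing S
no 3-step plan works, so 4 is optimal.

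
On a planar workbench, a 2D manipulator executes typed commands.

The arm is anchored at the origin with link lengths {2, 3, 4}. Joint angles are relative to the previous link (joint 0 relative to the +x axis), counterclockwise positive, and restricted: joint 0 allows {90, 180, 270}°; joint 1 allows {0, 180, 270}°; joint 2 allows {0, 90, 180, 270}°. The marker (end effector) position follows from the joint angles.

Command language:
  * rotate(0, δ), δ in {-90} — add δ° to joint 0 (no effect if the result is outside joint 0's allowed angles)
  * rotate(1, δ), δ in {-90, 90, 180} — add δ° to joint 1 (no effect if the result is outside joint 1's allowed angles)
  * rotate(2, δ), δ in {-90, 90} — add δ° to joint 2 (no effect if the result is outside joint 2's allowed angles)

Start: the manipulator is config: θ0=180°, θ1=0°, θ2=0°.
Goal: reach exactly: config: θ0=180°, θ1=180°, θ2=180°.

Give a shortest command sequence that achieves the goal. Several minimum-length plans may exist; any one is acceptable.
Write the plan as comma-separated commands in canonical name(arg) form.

initial: config: θ0=180°, θ1=0°, θ2=0°
[1] after rotate(1, 180): config: θ0=180°, θ1=180°, θ2=0°
[2] after rotate(2, -90): config: θ0=180°, θ1=180°, θ2=270°
[3] after rotate(2, -90): config: θ0=180°, θ1=180°, θ2=180°
shorter routes all fall short; 3 is best.

rotate(1, 180), rotate(2, -90), rotate(2, -90)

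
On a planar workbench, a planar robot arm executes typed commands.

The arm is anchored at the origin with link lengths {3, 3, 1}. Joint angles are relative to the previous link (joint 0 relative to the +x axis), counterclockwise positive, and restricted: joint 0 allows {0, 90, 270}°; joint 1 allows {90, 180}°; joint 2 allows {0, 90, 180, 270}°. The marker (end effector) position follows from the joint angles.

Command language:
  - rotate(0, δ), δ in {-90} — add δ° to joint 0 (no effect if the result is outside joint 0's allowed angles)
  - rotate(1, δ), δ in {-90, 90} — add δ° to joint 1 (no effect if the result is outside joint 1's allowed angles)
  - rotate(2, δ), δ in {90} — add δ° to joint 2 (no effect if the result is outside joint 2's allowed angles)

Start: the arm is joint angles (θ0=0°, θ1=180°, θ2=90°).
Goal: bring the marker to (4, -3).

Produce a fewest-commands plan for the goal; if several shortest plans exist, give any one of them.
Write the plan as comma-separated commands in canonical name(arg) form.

rotate(1, -90), rotate(0, -90), rotate(2, 90), rotate(2, 90), rotate(2, 90)

t0: joint angles (θ0=0°, θ1=180°, θ2=90°)
t=1 rotate(1, -90) ⇒ joint angles (θ0=0°, θ1=90°, θ2=90°)
t=2 rotate(0, -90) ⇒ joint angles (θ0=270°, θ1=90°, θ2=90°)
t=3 rotate(2, 90) ⇒ joint angles (θ0=270°, θ1=90°, θ2=180°)
t=4 rotate(2, 90) ⇒ joint angles (θ0=270°, θ1=90°, θ2=270°)
t=5 rotate(2, 90) ⇒ joint angles (θ0=270°, θ1=90°, θ2=0°)
no 4-step plan works, so 5 is optimal.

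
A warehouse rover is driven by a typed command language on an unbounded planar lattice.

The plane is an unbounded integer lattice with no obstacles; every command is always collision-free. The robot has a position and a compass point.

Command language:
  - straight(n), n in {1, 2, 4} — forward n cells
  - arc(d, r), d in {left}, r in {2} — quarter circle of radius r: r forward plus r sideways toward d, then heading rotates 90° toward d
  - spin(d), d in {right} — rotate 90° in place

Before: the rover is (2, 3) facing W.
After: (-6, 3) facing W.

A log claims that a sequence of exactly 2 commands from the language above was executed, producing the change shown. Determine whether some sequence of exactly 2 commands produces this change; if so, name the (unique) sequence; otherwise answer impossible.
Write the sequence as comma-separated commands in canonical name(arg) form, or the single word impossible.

straight(4), straight(4)

key: still facing W at the end — nothing in the sequence rotates
t0: (2, 3) facing W
[1] after straight(4): (-2, 3) facing W
[2] after straight(4): (-6, 3) facing W
uniquely the one of 25 2-step routes that fits.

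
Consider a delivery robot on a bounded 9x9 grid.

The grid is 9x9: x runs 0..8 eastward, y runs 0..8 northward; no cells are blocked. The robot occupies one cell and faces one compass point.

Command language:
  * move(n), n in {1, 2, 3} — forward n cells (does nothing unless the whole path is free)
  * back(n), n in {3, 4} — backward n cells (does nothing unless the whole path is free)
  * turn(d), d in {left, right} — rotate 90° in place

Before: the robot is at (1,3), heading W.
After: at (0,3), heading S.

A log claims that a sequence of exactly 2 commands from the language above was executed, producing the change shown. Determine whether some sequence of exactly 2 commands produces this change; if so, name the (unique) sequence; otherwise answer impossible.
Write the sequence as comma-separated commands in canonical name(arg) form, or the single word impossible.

move(1), turn(left)

key: cell and facing (now S) both changed — the 2 commands mix motion and turning
from: at (1,3), heading W
[1] after move(1): at (0,3), heading W
[2] after turn(left): at (0,3), heading S
all 49 alternatives checked — unique.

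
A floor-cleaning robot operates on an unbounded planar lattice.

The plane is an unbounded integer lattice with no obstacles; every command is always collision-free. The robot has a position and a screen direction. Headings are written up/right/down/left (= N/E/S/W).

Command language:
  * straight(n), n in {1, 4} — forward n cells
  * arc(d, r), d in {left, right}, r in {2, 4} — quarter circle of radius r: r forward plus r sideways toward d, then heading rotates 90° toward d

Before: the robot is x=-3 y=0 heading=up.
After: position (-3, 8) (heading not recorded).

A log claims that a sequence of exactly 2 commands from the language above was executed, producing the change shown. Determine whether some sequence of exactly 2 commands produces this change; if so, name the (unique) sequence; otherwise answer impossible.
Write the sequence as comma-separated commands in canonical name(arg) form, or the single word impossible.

straight(4), straight(4)

from: x=-3 y=0 heading=up
step 1 (straight(4)): x=-3 y=4 heading=up
step 2 (straight(4)): x=-3 y=8 heading=up
no rival 2-sequence matches.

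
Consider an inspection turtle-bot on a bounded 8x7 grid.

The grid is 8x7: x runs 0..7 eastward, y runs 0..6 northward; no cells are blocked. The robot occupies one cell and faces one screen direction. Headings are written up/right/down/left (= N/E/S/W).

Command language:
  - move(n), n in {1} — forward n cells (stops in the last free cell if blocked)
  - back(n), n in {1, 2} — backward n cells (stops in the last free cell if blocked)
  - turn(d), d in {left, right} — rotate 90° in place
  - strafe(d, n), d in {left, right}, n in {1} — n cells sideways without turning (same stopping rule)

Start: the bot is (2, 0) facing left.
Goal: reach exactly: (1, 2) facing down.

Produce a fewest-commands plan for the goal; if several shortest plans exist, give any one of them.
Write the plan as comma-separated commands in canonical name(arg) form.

turn(left), strafe(right, 1), back(2)

t0: (2, 0) facing left
t=1 turn(left) ⇒ (2, 0) facing down
t=2 strafe(right, 1) ⇒ (1, 0) facing down
t=3 back(2) ⇒ (1, 2) facing down
nothing shorter than 3 reaches the goal.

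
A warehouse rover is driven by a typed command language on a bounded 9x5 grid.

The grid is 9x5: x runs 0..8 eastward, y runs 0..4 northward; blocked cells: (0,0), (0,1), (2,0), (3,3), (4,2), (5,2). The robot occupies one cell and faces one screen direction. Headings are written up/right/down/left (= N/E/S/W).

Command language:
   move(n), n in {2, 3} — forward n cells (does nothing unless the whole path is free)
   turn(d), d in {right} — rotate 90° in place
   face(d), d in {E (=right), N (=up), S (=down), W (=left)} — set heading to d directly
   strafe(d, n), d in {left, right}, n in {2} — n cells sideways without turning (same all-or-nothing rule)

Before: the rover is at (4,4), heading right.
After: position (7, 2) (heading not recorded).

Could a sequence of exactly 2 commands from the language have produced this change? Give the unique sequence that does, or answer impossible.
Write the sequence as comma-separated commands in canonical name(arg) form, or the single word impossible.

key: running strafe(right, 2) before move(3) would end elsewhere — order is forced
from: at (4,4), heading right
[1] after move(3): at (7,4), heading right
[2] after strafe(right, 2): at (7,2), heading right
uniquely the one of 81 2-step routes that fits.

move(3), strafe(right, 2)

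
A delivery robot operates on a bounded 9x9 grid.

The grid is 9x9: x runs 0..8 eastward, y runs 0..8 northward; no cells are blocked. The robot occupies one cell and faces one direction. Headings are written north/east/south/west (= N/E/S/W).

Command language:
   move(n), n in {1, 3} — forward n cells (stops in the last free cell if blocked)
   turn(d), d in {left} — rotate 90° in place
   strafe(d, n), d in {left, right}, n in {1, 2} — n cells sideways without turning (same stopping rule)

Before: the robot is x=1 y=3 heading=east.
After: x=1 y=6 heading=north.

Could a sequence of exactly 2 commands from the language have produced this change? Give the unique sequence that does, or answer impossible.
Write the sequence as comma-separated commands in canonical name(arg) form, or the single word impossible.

key: cell and facing (now N) both changed — the 2 commands mix motion and turning
start: x=1 y=3 heading=east
t=1 turn(left) ⇒ x=1 y=3 heading=north
t=2 move(3) ⇒ x=1 y=6 heading=north
uniquely the one of 49 2-step routes that fits.

turn(left), move(3)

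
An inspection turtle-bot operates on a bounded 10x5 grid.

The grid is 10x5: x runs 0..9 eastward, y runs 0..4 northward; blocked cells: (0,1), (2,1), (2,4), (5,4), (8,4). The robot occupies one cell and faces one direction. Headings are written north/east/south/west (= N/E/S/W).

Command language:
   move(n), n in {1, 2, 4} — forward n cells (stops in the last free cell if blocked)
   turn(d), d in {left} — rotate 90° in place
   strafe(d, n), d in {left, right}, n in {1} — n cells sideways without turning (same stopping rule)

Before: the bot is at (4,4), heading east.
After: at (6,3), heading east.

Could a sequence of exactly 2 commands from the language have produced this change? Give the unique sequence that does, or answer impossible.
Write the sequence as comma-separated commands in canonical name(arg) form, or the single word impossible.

key: order matters: swapping strafe(right, 1) and move(2) lands elsewhere
start: at (4,4), heading east
1. strafe(right, 1) → at (4,3), heading east
2. move(2) → at (6,3), heading east
all 36 alternatives checked — unique.

strafe(right, 1), move(2)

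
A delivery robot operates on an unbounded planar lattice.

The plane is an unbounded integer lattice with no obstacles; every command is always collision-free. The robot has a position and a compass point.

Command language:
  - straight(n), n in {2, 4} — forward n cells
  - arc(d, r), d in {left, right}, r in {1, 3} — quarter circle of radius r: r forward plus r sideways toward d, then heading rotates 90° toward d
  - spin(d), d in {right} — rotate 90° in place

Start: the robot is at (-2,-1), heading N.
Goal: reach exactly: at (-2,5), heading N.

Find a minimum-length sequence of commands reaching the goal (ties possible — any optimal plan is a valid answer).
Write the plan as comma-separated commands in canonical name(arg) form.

straight(4), straight(2)

initial: at (-2,-1), heading N
t=1 straight(4) ⇒ at (-2,3), heading N
t=2 straight(2) ⇒ at (-2,5), heading N
no 1-step plan works, so 2 is optimal.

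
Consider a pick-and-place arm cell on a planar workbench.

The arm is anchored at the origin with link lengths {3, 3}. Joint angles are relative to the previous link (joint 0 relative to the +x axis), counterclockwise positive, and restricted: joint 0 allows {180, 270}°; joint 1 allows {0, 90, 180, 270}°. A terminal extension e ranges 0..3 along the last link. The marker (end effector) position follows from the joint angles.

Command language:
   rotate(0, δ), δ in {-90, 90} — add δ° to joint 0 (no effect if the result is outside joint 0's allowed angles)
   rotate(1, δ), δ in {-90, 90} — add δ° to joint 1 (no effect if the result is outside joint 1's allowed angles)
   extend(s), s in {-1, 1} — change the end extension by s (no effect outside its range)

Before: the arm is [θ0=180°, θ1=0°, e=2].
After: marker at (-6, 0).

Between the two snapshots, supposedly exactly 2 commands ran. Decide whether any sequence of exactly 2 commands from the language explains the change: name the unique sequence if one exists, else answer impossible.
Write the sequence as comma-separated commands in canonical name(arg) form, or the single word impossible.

t0: [θ0=180°, θ1=0°, e=2]
[1] after extend(-1): [θ0=180°, θ1=0°, e=1]
[2] after extend(-1): [θ0=180°, θ1=0°, e=0]
all 36 alternatives checked — unique.

extend(-1), extend(-1)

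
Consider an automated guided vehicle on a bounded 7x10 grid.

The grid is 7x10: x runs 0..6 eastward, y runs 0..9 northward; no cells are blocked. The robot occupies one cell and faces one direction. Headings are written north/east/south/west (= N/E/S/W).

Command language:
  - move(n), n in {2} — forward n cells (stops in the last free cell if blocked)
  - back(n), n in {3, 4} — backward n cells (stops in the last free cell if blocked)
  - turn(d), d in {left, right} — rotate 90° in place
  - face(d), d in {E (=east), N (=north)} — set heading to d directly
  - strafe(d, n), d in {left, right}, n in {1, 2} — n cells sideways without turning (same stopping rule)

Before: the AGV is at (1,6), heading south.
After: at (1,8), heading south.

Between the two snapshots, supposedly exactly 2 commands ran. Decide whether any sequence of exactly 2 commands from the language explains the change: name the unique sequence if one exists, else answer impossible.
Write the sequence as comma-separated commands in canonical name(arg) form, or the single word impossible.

key: heading stays S — no command in the sequence turns
initial: at (1,6), heading south
t=1 move(2) ⇒ at (1,4), heading south
t=2 back(4) ⇒ at (1,8), heading south
all 121 alternatives checked — unique.

move(2), back(4)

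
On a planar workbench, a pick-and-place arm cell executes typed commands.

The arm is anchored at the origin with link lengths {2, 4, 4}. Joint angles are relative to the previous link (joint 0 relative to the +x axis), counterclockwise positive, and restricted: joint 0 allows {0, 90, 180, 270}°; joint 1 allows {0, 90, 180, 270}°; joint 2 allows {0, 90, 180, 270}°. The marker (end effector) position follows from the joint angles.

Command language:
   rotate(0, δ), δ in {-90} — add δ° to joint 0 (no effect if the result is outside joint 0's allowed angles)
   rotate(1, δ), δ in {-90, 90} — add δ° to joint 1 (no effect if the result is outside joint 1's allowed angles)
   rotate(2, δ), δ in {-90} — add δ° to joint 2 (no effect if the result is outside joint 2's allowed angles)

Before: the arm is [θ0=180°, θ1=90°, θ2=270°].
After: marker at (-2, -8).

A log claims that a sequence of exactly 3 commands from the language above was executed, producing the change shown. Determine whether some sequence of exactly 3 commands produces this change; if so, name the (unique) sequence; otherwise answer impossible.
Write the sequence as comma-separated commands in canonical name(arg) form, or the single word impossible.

rotate(2, -90), rotate(2, -90), rotate(2, -90)

t0: [θ0=180°, θ1=90°, θ2=270°]
1. rotate(2, -90) → [θ0=180°, θ1=90°, θ2=180°]
2. rotate(2, -90) → [θ0=180°, θ1=90°, θ2=90°]
3. rotate(2, -90) → [θ0=180°, θ1=90°, θ2=0°]
uniquely the one of 64 3-step routes that fits.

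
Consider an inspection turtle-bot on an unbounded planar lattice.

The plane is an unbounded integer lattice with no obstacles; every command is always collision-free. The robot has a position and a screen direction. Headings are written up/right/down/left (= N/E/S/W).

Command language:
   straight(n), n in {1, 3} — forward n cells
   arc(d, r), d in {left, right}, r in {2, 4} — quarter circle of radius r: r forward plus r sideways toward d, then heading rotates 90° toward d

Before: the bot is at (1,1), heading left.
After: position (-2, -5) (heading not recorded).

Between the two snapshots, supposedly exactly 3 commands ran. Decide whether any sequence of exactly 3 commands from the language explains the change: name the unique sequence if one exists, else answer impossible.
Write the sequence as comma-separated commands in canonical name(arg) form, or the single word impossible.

key: order matters: swapping straight(1) and arc(left, 2) lands elsewhere
from: at (1,1), heading left
1. straight(1) → at (0,1), heading left
2. arc(left, 4) → at (-4,-3), heading down
3. arc(left, 2) → at (-2,-5), heading right
all 216 alternatives checked — unique.

straight(1), arc(left, 4), arc(left, 2)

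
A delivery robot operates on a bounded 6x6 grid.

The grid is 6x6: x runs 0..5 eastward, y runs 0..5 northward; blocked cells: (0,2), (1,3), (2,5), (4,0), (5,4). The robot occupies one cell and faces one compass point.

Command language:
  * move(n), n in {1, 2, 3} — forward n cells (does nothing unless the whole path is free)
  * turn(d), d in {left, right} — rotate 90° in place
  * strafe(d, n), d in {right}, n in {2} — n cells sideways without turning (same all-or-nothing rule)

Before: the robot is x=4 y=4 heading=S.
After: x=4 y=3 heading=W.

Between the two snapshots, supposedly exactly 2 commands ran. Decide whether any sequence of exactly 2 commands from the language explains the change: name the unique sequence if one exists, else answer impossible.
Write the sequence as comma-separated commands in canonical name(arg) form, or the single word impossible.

move(1), turn(right)

key: order matters: swapping move(1) and turn(right) lands elsewhere
t0: x=4 y=4 heading=S
step 1 (move(1)): x=4 y=3 heading=S
step 2 (turn(right)): x=4 y=3 heading=W
uniquely the one of 36 2-step routes that fits.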